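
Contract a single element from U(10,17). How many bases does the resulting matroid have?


Contracting e from U(10,17) gives U(9,16).
Bases of U(9,16) = C(16,9) = 11440.

11440


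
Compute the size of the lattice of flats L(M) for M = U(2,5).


Flats of U(2,5): every subset of size < 2 is a flat, plus E itself.
Count = C(5,0) + C(5,1) + 1
     = 1 + 5 + 1
     = 7.

7


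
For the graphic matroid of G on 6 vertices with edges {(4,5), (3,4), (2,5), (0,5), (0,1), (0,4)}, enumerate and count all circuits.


A circuit in a graphic matroid = edge set of a simple cycle.
G has 6 vertices and 6 edges.
Enumerating all minimal edge subsets forming cycles...
Total circuits found: 1.

1


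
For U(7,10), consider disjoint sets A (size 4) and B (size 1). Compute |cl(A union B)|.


|A union B| = 4 + 1 = 5 (disjoint).
In U(7,10), cl(S) = S if |S| < 7, else cl(S) = E.
Since 5 < 7, cl(A union B) = A union B.
|cl(A union B)| = 5.

5


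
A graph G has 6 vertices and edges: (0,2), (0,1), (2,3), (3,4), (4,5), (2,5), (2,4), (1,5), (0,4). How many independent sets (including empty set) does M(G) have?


An independent set in a graphic matroid is an acyclic edge subset.
G has 6 vertices and 9 edges.
Enumerate all 2^9 = 512 subsets, checking for acyclicity.
Total independent sets = 290.

290


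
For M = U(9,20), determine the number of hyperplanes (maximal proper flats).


Hyperplanes of U(9,20) are flats of rank 8.
In a uniform matroid, these are exactly the (8)-element subsets.
Count = (20 choose 8) = 125970.

125970


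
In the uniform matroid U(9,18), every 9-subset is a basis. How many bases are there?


Bases of U(9,18) are all 9-element subsets of the 18-element ground set.
Number of bases = C(18,9).
(18 choose 9) = 48620.

48620


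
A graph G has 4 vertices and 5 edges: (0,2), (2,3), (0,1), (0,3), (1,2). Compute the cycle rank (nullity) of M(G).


Cycle rank (nullity) = |E| - r(M) = |E| - (|V| - c).
|E| = 5, |V| = 4, c = 1.
Nullity = 5 - (4 - 1) = 5 - 3 = 2.

2


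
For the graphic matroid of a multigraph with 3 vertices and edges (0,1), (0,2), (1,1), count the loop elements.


In a graphic matroid, a loop is a self-loop edge (u,u) with rank 0.
Examining all 3 edges for self-loops...
Self-loops found: (1,1)
Number of loops = 1.

1


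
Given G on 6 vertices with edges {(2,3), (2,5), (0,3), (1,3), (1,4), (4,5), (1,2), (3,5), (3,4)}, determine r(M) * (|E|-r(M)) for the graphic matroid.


r(M) = |V| - c = 6 - 1 = 5.
nullity = |E| - r(M) = 9 - 5 = 4.
Product = 5 * 4 = 20.

20


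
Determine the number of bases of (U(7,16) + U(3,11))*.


(M1+M2)* = M1* + M2*.
M1* = U(9,16), bases: C(16,9) = 11440.
M2* = U(8,11), bases: C(11,8) = 165.
|B(M*)| = 11440 * 165 = 1887600.

1887600


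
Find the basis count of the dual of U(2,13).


The dual of U(r,n) is U(n-r, n) = U(11,13).
Bases of U(11,13) are all (11)-element subsets.
|B(M*)| = C(13,11) = 78.

78


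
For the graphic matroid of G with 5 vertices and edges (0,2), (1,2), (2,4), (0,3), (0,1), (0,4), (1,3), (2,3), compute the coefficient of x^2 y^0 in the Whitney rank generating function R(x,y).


R(x,y) = sum over A in 2^E of x^(r(E)-r(A)) * y^(|A|-r(A)).
G has 5 vertices, 8 edges. r(E) = 4.
Enumerate all 2^8 = 256 subsets.
Count subsets with r(E)-r(A)=2 and |A|-r(A)=0: 28.

28


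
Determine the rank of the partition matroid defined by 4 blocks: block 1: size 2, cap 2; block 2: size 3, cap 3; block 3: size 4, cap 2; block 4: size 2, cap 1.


Rank of a partition matroid = sum of min(|Si|, ci) for each block.
= min(2,2) + min(3,3) + min(4,2) + min(2,1)
= 2 + 3 + 2 + 1
= 8.

8


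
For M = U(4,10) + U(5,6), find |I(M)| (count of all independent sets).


For a direct sum, |I(M1+M2)| = |I(M1)| * |I(M2)|.
|I(U(4,10))| = sum C(10,k) for k=0..4 = 386.
|I(U(5,6))| = sum C(6,k) for k=0..5 = 63.
Total = 386 * 63 = 24318.

24318


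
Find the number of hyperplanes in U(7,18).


Hyperplanes of U(7,18) are flats of rank 6.
In a uniform matroid, these are exactly the (6)-element subsets.
Count = C(18,6) = 18564.

18564


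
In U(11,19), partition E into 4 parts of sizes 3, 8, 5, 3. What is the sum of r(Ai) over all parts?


r(Ai) = min(|Ai|, 11) for each part.
Sum = min(3,11) + min(8,11) + min(5,11) + min(3,11)
    = 3 + 8 + 5 + 3
    = 19.

19


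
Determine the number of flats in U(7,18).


Flats of U(7,18): every subset of size < 7 is a flat, plus E itself.
Count = (18 choose 0) + (18 choose 1) + (18 choose 2) + (18 choose 3) + (18 choose 4) + (18 choose 5) + (18 choose 6) + 1
     = 1 + 18 + 153 + 816 + 3060 + 8568 + 18564 + 1
     = 31181.

31181


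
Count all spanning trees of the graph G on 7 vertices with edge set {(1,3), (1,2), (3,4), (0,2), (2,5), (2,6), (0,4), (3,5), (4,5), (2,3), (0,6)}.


By Kirchhoff's matrix tree theorem, the number of spanning trees equals
the determinant of any cofactor of the Laplacian matrix L.
G has 7 vertices and 11 edges.
Computing the (6 x 6) cofactor determinant gives 162.

162


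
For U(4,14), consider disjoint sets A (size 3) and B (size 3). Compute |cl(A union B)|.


|A union B| = 3 + 3 = 6 (disjoint).
In U(4,14), cl(S) = S if |S| < 4, else cl(S) = E.
Since 6 >= 4, cl(A union B) = E.
|cl(A union B)| = 14.

14


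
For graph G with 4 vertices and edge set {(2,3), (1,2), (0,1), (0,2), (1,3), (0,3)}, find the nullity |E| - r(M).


Cycle rank (nullity) = |E| - r(M) = |E| - (|V| - c).
|E| = 6, |V| = 4, c = 1.
Nullity = 6 - (4 - 1) = 6 - 3 = 3.

3


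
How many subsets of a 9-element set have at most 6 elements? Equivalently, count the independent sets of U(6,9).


Independent sets of U(6,9) are all subsets of size <= 6.
Count = C(9,0) + C(9,1) + C(9,2) + C(9,3) + C(9,4) + C(9,5) + C(9,6)
     = 1 + 9 + 36 + 84 + 126 + 126 + 84
     = 466.

466


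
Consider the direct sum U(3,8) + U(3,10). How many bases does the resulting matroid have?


Bases of a direct sum M1 + M2: |B| = |B(M1)| * |B(M2)|.
|B(U(3,8))| = C(8,3) = 56.
|B(U(3,10))| = C(10,3) = 120.
Total bases = 56 * 120 = 6720.

6720


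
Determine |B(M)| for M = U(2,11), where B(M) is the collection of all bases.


Bases of U(2,11) are all 2-element subsets of the 11-element ground set.
Number of bases = C(11,2).
C(11,2) = 11! / (2! * 9!) = 55.

55


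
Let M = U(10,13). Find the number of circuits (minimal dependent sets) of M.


In U(10,13), circuits are the (11)-element subsets.
Any set of 11 elements is dependent, and removing any one element gives
an independent set of size 10, so it is a minimal dependent set.
Number of circuits = C(13,11) = 13! / (11! * 2!) = 78.

78


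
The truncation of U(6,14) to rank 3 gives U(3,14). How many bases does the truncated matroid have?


Truncating U(6,14) to rank 3 gives U(3,14).
Bases of U(3,14) are all 3-element subsets of 14 elements.
Number of bases = C(14,3) = (14 * 13 * 12) / (1 * 2 * 3) = 364.

364


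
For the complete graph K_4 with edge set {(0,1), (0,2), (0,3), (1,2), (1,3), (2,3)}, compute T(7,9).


T(K_4; x,y) = x^3 + 3x^2 + 4xy + 2x + y^3 + 3y^2 + 2y.
Substituting x=7, y=9:
= 343 + 147 + 252 + 14 + 729 + 243 + 18
= 1746.

1746


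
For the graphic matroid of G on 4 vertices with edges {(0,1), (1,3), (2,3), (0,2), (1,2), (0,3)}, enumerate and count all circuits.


A circuit in a graphic matroid = edge set of a simple cycle.
G has 4 vertices and 6 edges.
Enumerating all minimal edge subsets forming cycles...
Total circuits found: 7.

7


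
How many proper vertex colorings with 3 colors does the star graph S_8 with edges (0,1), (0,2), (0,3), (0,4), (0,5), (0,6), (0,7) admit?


P(tree, k) = k * (k-1)^(7) for any tree on 8 vertices.
P(3) = 3 * 2^7 = 3 * 128 = 384.

384


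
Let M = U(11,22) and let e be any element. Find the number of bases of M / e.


Contracting e from U(11,22) gives U(10,21).
Bases of U(10,21) = C(21,10) = 352716.

352716


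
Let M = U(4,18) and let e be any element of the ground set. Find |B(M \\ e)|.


Deleting e from U(4,18) gives U(4,17) since n > r.
Bases of U(4,17) = C(17,4) = 17! / (4! * 13!) = 2380.

2380


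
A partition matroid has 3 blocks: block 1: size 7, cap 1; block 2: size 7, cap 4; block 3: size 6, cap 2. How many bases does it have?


A basis picks exactly ci elements from block i.
Number of bases = product of C(|Si|, ci).
= C(7,1) * C(7,4) * C(6,2)
= 7 * 35 * 15
= 3675.

3675


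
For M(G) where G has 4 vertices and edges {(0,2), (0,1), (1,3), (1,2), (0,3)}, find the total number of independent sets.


An independent set in a graphic matroid is an acyclic edge subset.
G has 4 vertices and 5 edges.
Enumerate all 2^5 = 32 subsets, checking for acyclicity.
Total independent sets = 24.

24


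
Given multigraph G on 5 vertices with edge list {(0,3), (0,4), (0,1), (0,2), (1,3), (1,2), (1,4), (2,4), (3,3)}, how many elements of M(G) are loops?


In a graphic matroid, a loop is a self-loop edge (u,u) with rank 0.
Examining all 9 edges for self-loops...
Self-loops found: (3,3)
Number of loops = 1.

1


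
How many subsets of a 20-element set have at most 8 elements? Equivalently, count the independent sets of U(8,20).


Independent sets of U(8,20) are all subsets of size <= 8.
Count = C(20,0) + C(20,1) + C(20,2) + C(20,3) + C(20,4) + C(20,5) + C(20,6) + C(20,7) + C(20,8)
     = 1 + 20 + 190 + 1140 + 4845 + 15504 + 38760 + 77520 + 125970
     = 263950.

263950


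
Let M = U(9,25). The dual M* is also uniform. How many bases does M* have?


The dual of U(r,n) is U(n-r, n) = U(16,25).
Bases of U(16,25) are all (16)-element subsets.
|B(M*)| = C(25,16) = 2042975.

2042975


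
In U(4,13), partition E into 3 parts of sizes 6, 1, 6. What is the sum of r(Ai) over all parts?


r(Ai) = min(|Ai|, 4) for each part.
Sum = min(6,4) + min(1,4) + min(6,4)
    = 4 + 1 + 4
    = 9.

9


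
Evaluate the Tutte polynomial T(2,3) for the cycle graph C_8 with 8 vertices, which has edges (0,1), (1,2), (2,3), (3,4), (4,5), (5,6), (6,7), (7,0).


T(C_8; x,y) = x + x^2 + ... + x^(7) + y.
T(2,3) = 2^1 + 2^2 + 2^3 + 2^4 + 2^5 + 2^6 + 2^7 + 3
= 2 + 4 + 8 + 16 + 32 + 64 + 128 + 3
= 257.

257


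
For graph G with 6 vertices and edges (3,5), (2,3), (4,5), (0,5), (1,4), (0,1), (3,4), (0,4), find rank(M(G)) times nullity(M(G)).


r(M) = |V| - c = 6 - 1 = 5.
nullity = |E| - r(M) = 8 - 5 = 3.
Product = 5 * 3 = 15.

15


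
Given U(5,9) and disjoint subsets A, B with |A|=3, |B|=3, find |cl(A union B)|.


|A union B| = 3 + 3 = 6 (disjoint).
In U(5,9), cl(S) = S if |S| < 5, else cl(S) = E.
Since 6 >= 5, cl(A union B) = E.
|cl(A union B)| = 9.

9


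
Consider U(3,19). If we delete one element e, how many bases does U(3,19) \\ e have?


Deleting e from U(3,19) gives U(3,18) since n > r.
Bases of U(3,18) = C(18,3) = (18 * 17 * 16) / (1 * 2 * 3) = 816.

816


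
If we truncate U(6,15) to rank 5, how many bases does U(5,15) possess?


Truncating U(6,15) to rank 5 gives U(5,15).
Bases of U(5,15) are all 5-element subsets of 15 elements.
Number of bases = C(15,5) = 15! / (5! * 10!) = 3003.

3003


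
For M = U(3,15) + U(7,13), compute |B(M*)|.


(M1+M2)* = M1* + M2*.
M1* = U(12,15), bases: C(15,12) = 455.
M2* = U(6,13), bases: C(13,6) = 1716.
|B(M*)| = 455 * 1716 = 780780.

780780


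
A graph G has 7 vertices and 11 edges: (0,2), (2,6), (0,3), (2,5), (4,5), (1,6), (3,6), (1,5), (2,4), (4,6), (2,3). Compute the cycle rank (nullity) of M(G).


Cycle rank (nullity) = |E| - r(M) = |E| - (|V| - c).
|E| = 11, |V| = 7, c = 1.
Nullity = 11 - (7 - 1) = 11 - 6 = 5.

5


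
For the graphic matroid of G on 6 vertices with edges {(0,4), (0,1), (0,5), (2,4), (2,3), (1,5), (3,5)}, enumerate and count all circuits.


A circuit in a graphic matroid = edge set of a simple cycle.
G has 6 vertices and 7 edges.
Enumerating all minimal edge subsets forming cycles...
Total circuits found: 3.

3


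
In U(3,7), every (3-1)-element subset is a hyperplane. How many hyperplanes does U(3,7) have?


Hyperplanes of U(3,7) are flats of rank 2.
In a uniform matroid, these are exactly the (2)-element subsets.
Count = C(7,2) = (7 * 6) / (1 * 2) = 21.

21


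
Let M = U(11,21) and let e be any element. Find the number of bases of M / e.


Contracting e from U(11,21) gives U(10,20).
Bases of U(10,20) = C(20,10) = 184756.

184756


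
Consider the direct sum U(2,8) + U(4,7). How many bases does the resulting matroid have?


Bases of a direct sum M1 + M2: |B| = |B(M1)| * |B(M2)|.
|B(U(2,8))| = C(8,2) = 28.
|B(U(4,7))| = C(7,4) = 35.
Total bases = 28 * 35 = 980.

980


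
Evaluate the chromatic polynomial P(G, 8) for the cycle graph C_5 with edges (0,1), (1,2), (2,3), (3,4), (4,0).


P(C_5, k) = (k-1)^5 + (-1)^5*(k-1).
P(8) = (7)^5 - 7
= 16807 - 7 = 16800.

16800


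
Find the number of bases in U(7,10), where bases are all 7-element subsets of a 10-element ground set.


Bases of U(7,10) are all 7-element subsets of the 10-element ground set.
Number of bases = C(10,7).
(10 choose 7) = 120.

120


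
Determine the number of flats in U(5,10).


Flats of U(5,10): every subset of size < 5 is a flat, plus E itself.
Count = (10 choose 0) + (10 choose 1) + (10 choose 2) + (10 choose 3) + (10 choose 4) + 1
     = 1 + 10 + 45 + 120 + 210 + 1
     = 387.

387


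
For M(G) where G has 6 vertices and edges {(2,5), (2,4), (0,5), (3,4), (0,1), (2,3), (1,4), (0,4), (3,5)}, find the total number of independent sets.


An independent set in a graphic matroid is an acyclic edge subset.
G has 6 vertices and 9 edges.
Enumerate all 2^9 = 512 subsets, checking for acyclicity.
Total independent sets = 296.

296


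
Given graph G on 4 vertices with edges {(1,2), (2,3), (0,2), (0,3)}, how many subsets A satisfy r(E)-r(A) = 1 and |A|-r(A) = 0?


R(x,y) = sum over A in 2^E of x^(r(E)-r(A)) * y^(|A|-r(A)).
G has 4 vertices, 4 edges. r(E) = 3.
Enumerate all 2^4 = 16 subsets.
Count subsets with r(E)-r(A)=1 and |A|-r(A)=0: 6.

6


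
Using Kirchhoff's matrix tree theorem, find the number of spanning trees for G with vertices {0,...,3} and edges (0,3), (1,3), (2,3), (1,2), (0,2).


By Kirchhoff's matrix tree theorem, the number of spanning trees equals
the determinant of any cofactor of the Laplacian matrix L.
G has 4 vertices and 5 edges.
Computing the (3 x 3) cofactor determinant gives 8.

8


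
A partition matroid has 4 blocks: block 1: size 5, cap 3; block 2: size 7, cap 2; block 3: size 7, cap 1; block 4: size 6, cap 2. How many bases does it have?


A basis picks exactly ci elements from block i.
Number of bases = product of C(|Si|, ci).
= C(5,3) * C(7,2) * C(7,1) * C(6,2)
= 10 * 21 * 7 * 15
= 22050.

22050


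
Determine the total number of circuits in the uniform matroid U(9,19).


In U(9,19), circuits are the (10)-element subsets.
Any set of 10 elements is dependent, and removing any one element gives
an independent set of size 9, so it is a minimal dependent set.
Number of circuits = (19 choose 10) = 92378.

92378


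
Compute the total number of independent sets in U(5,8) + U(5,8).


For a direct sum, |I(M1+M2)| = |I(M1)| * |I(M2)|.
|I(U(5,8))| = sum C(8,k) for k=0..5 = 219.
|I(U(5,8))| = sum C(8,k) for k=0..5 = 219.
Total = 219 * 219 = 47961.

47961


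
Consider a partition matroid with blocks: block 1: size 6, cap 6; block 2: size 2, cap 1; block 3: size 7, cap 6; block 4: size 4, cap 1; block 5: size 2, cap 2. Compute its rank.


Rank of a partition matroid = sum of min(|Si|, ci) for each block.
= min(6,6) + min(2,1) + min(7,6) + min(4,1) + min(2,2)
= 6 + 1 + 6 + 1 + 2
= 16.

16


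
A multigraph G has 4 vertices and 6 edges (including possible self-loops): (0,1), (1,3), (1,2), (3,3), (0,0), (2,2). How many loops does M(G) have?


In a graphic matroid, a loop is a self-loop edge (u,u) with rank 0.
Examining all 6 edges for self-loops...
Self-loops found: (3,3), (0,0), (2,2)
Number of loops = 3.

3


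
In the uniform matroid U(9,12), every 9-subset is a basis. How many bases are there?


Bases of U(9,12) are all 9-element subsets of the 12-element ground set.
Number of bases = C(12,9).
C(12,9) = 220.

220


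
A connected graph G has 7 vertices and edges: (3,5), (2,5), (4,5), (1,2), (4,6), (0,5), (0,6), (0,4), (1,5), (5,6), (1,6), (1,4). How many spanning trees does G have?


By Kirchhoff's matrix tree theorem, the number of spanning trees equals
the determinant of any cofactor of the Laplacian matrix L.
G has 7 vertices and 12 edges.
Computing the (6 x 6) cofactor determinant gives 185.

185


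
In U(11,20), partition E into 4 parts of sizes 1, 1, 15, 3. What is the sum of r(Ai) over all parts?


r(Ai) = min(|Ai|, 11) for each part.
Sum = min(1,11) + min(1,11) + min(15,11) + min(3,11)
    = 1 + 1 + 11 + 3
    = 16.

16


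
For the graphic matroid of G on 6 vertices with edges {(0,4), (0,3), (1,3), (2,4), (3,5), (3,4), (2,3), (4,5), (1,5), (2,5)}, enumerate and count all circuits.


A circuit in a graphic matroid = edge set of a simple cycle.
G has 6 vertices and 10 edges.
Enumerating all minimal edge subsets forming cycles...
Total circuits found: 19.

19


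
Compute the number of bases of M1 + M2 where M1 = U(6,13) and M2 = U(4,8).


Bases of a direct sum M1 + M2: |B| = |B(M1)| * |B(M2)|.
|B(U(6,13))| = C(13,6) = 1716.
|B(U(4,8))| = C(8,4) = 70.
Total bases = 1716 * 70 = 120120.

120120


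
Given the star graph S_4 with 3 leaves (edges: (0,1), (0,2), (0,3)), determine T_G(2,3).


A star on 4 vertices is a tree with 3 edges.
T(x,y) = x^(3) for any tree.
T(2,3) = 2^3 = 8.

8


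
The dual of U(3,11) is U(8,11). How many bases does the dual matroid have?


The dual of U(r,n) is U(n-r, n) = U(8,11).
Bases of U(8,11) are all (8)-element subsets.
|B(M*)| = C(11,8) = 165.

165


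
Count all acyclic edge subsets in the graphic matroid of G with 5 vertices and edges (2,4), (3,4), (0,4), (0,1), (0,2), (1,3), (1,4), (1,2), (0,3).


An independent set in a graphic matroid is an acyclic edge subset.
G has 5 vertices and 9 edges.
Enumerate all 2^9 = 512 subsets, checking for acyclicity.
Total independent sets = 198.

198


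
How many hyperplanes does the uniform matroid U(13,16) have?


Hyperplanes of U(13,16) are flats of rank 12.
In a uniform matroid, these are exactly the (12)-element subsets.
Count = C(16,12) = 1820.

1820


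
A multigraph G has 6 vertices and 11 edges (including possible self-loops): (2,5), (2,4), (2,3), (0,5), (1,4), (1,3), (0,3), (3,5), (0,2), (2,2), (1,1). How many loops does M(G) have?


In a graphic matroid, a loop is a self-loop edge (u,u) with rank 0.
Examining all 11 edges for self-loops...
Self-loops found: (2,2), (1,1)
Number of loops = 2.

2


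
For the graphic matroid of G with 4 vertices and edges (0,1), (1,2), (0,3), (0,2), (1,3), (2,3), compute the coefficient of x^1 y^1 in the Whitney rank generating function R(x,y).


R(x,y) = sum over A in 2^E of x^(r(E)-r(A)) * y^(|A|-r(A)).
G has 4 vertices, 6 edges. r(E) = 3.
Enumerate all 2^6 = 64 subsets.
Count subsets with r(E)-r(A)=1 and |A|-r(A)=1: 4.

4


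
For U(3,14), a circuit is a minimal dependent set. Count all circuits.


In U(3,14), circuits are the (4)-element subsets.
Any set of 4 elements is dependent, and removing any one element gives
an independent set of size 3, so it is a minimal dependent set.
Number of circuits = C(14,4) = 14! / (4! * 10!) = 1001.

1001


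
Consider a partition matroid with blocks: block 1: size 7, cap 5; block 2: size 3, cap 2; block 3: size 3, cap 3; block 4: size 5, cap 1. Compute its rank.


Rank of a partition matroid = sum of min(|Si|, ci) for each block.
= min(7,5) + min(3,2) + min(3,3) + min(5,1)
= 5 + 2 + 3 + 1
= 11.

11


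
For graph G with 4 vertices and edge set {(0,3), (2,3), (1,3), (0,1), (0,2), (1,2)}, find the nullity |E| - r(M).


Cycle rank (nullity) = |E| - r(M) = |E| - (|V| - c).
|E| = 6, |V| = 4, c = 1.
Nullity = 6 - (4 - 1) = 6 - 3 = 3.

3


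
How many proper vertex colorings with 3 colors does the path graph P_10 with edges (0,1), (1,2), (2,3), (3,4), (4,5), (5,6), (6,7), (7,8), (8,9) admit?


P(P_10, k) = k * (k-1)^(9).
P(3) = 3 * 2^9 = 3 * 512 = 1536.

1536


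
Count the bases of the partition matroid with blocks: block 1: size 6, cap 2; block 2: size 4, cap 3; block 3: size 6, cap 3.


A basis picks exactly ci elements from block i.
Number of bases = product of C(|Si|, ci).
= C(6,2) * C(4,3) * C(6,3)
= 15 * 4 * 20
= 1200.

1200


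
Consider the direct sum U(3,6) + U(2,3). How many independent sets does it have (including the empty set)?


For a direct sum, |I(M1+M2)| = |I(M1)| * |I(M2)|.
|I(U(3,6))| = sum C(6,k) for k=0..3 = 42.
|I(U(2,3))| = sum C(3,k) for k=0..2 = 7.
Total = 42 * 7 = 294.

294


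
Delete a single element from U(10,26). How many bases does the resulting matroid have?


Deleting e from U(10,26) gives U(10,25) since n > r.
Bases of U(10,25) = (25 choose 10) = 3268760.

3268760


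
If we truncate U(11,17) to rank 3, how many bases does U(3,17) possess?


Truncating U(11,17) to rank 3 gives U(3,17).
Bases of U(3,17) are all 3-element subsets of 17 elements.
Number of bases = C(17,3) = 17! / (3! * 14!) = 680.

680


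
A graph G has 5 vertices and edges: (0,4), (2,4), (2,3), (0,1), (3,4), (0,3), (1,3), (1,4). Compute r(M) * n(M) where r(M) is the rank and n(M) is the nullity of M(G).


r(M) = |V| - c = 5 - 1 = 4.
nullity = |E| - r(M) = 8 - 4 = 4.
Product = 4 * 4 = 16.

16


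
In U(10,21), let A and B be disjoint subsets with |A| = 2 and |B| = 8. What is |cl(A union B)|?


|A union B| = 2 + 8 = 10 (disjoint).
In U(10,21), cl(S) = S if |S| < 10, else cl(S) = E.
Since 10 >= 10, cl(A union B) = E.
|cl(A union B)| = 21.

21


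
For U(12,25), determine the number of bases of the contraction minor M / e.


Contracting e from U(12,25) gives U(11,24).
Bases of U(11,24) = C(24,11) = 24! / (11! * 13!) = 2496144.

2496144


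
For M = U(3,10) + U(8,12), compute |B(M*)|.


(M1+M2)* = M1* + M2*.
M1* = U(7,10), bases: C(10,7) = 120.
M2* = U(4,12), bases: C(12,4) = 495.
|B(M*)| = 120 * 495 = 59400.

59400


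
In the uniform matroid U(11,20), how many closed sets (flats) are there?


Flats of U(11,20): every subset of size < 11 is a flat, plus E itself.
Count = (20 choose 0) + (20 choose 1) + (20 choose 2) + (20 choose 3) + (20 choose 4) + (20 choose 5) + (20 choose 6) + (20 choose 7) + (20 choose 8) + (20 choose 9) + (20 choose 10) + 1
     = 1 + 20 + 190 + 1140 + 4845 + 15504 + 38760 + 77520 + 125970 + 167960 + 184756 + 1
     = 616667.

616667


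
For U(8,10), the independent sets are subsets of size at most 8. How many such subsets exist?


Independent sets of U(8,10) are all subsets of size <= 8.
Count = C(10,0) + C(10,1) + C(10,2) + C(10,3) + C(10,4) + C(10,5) + C(10,6) + C(10,7) + C(10,8)
     = 1 + 10 + 45 + 120 + 210 + 252 + 210 + 120 + 45
     = 1013.

1013


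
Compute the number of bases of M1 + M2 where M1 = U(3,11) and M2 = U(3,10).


Bases of a direct sum M1 + M2: |B| = |B(M1)| * |B(M2)|.
|B(U(3,11))| = C(11,3) = 165.
|B(U(3,10))| = C(10,3) = 120.
Total bases = 165 * 120 = 19800.

19800


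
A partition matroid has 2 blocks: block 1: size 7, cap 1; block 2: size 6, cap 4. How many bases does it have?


A basis picks exactly ci elements from block i.
Number of bases = product of C(|Si|, ci).
= C(7,1) * C(6,4)
= 7 * 15
= 105.

105


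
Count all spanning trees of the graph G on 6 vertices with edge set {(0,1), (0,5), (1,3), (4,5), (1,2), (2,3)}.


By Kirchhoff's matrix tree theorem, the number of spanning trees equals
the determinant of any cofactor of the Laplacian matrix L.
G has 6 vertices and 6 edges.
Computing the (5 x 5) cofactor determinant gives 3.

3


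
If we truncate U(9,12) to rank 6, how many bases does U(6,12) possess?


Truncating U(9,12) to rank 6 gives U(6,12).
Bases of U(6,12) are all 6-element subsets of 12 elements.
Number of bases = (12 choose 6) = 924.

924


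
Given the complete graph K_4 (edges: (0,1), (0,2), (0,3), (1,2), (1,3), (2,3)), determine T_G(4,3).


T(K_4; x,y) = x^3 + 3x^2 + 4xy + 2x + y^3 + 3y^2 + 2y.
Substituting x=4, y=3:
= 64 + 48 + 48 + 8 + 27 + 27 + 6
= 228.

228


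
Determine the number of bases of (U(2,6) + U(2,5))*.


(M1+M2)* = M1* + M2*.
M1* = U(4,6), bases: C(6,4) = 15.
M2* = U(3,5), bases: C(5,3) = 10.
|B(M*)| = 15 * 10 = 150.

150


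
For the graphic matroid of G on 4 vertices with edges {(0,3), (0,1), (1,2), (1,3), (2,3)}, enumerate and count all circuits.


A circuit in a graphic matroid = edge set of a simple cycle.
G has 4 vertices and 5 edges.
Enumerating all minimal edge subsets forming cycles...
Total circuits found: 3.

3


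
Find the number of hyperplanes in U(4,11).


Hyperplanes of U(4,11) are flats of rank 3.
In a uniform matroid, these are exactly the (3)-element subsets.
Count = (11 choose 3) = 165.

165


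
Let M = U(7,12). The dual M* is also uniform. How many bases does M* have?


The dual of U(r,n) is U(n-r, n) = U(5,12).
Bases of U(5,12) are all (5)-element subsets.
|B(M*)| = C(12,5) = 792.

792


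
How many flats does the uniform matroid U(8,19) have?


Flats of U(8,19): every subset of size < 8 is a flat, plus E itself.
Count = C(19,0) + C(19,1) + C(19,2) + C(19,3) + C(19,4) + C(19,5) + C(19,6) + C(19,7) + 1
     = 1 + 19 + 171 + 969 + 3876 + 11628 + 27132 + 50388 + 1
     = 94185.

94185


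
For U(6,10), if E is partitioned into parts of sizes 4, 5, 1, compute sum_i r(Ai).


r(Ai) = min(|Ai|, 6) for each part.
Sum = min(4,6) + min(5,6) + min(1,6)
    = 4 + 5 + 1
    = 10.

10


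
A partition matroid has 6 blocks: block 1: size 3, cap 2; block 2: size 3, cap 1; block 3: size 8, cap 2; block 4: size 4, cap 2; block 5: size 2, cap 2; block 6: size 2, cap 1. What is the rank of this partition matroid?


Rank of a partition matroid = sum of min(|Si|, ci) for each block.
= min(3,2) + min(3,1) + min(8,2) + min(4,2) + min(2,2) + min(2,1)
= 2 + 1 + 2 + 2 + 2 + 1
= 10.

10


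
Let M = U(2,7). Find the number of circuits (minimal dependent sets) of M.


In U(2,7), circuits are the (3)-element subsets.
Any set of 3 elements is dependent, and removing any one element gives
an independent set of size 2, so it is a minimal dependent set.
Number of circuits = C(7,3) = (7 * 6 * 5) / (1 * 2 * 3) = 35.

35


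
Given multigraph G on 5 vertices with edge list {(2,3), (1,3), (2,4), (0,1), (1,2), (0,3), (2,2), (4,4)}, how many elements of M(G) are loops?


In a graphic matroid, a loop is a self-loop edge (u,u) with rank 0.
Examining all 8 edges for self-loops...
Self-loops found: (2,2), (4,4)
Number of loops = 2.

2


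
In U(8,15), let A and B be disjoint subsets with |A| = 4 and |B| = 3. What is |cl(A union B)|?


|A union B| = 4 + 3 = 7 (disjoint).
In U(8,15), cl(S) = S if |S| < 8, else cl(S) = E.
Since 7 < 8, cl(A union B) = A union B.
|cl(A union B)| = 7.

7


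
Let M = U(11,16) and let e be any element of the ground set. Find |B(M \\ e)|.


Deleting e from U(11,16) gives U(11,15) since n > r.
Bases of U(11,15) = C(15,11) = 1365.

1365


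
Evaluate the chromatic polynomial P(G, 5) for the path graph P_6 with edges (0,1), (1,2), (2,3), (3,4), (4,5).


P(P_6, k) = k * (k-1)^(5).
P(5) = 5 * 4^5 = 5 * 1024 = 5120.

5120


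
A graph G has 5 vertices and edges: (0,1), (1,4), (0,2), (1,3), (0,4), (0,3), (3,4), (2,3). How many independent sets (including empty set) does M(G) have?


An independent set in a graphic matroid is an acyclic edge subset.
G has 5 vertices and 8 edges.
Enumerate all 2^8 = 256 subsets, checking for acyclicity.
Total independent sets = 128.

128


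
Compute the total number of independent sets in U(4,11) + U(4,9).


For a direct sum, |I(M1+M2)| = |I(M1)| * |I(M2)|.
|I(U(4,11))| = sum C(11,k) for k=0..4 = 562.
|I(U(4,9))| = sum C(9,k) for k=0..4 = 256.
Total = 562 * 256 = 143872.

143872


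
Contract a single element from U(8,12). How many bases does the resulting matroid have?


Contracting e from U(8,12) gives U(7,11).
Bases of U(7,11) = C(11,7) = 11! / (7! * 4!) = 330.

330


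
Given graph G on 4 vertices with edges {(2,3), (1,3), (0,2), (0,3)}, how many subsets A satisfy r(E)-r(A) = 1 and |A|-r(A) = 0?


R(x,y) = sum over A in 2^E of x^(r(E)-r(A)) * y^(|A|-r(A)).
G has 4 vertices, 4 edges. r(E) = 3.
Enumerate all 2^4 = 16 subsets.
Count subsets with r(E)-r(A)=1 and |A|-r(A)=0: 6.

6


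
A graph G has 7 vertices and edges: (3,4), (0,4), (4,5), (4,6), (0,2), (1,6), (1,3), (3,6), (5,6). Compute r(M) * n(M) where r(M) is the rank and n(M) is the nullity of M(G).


r(M) = |V| - c = 7 - 1 = 6.
nullity = |E| - r(M) = 9 - 6 = 3.
Product = 6 * 3 = 18.

18


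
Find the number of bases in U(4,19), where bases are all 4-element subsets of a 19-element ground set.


Bases of U(4,19) are all 4-element subsets of the 19-element ground set.
Number of bases = C(19,4).
(19 choose 4) = 3876.

3876


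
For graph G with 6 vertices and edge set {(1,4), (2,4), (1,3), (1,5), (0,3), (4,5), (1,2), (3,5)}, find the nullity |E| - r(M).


Cycle rank (nullity) = |E| - r(M) = |E| - (|V| - c).
|E| = 8, |V| = 6, c = 1.
Nullity = 8 - (6 - 1) = 8 - 5 = 3.

3


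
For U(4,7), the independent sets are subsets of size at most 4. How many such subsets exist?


Independent sets of U(4,7) are all subsets of size <= 4.
Count = (7 choose 0) + (7 choose 1) + (7 choose 2) + (7 choose 3) + (7 choose 4)
     = 1 + 7 + 21 + 35 + 35
     = 99.

99


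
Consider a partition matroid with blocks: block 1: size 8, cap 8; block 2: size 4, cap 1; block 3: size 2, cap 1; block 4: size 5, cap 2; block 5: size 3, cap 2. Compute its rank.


Rank of a partition matroid = sum of min(|Si|, ci) for each block.
= min(8,8) + min(4,1) + min(2,1) + min(5,2) + min(3,2)
= 8 + 1 + 1 + 2 + 2
= 14.

14


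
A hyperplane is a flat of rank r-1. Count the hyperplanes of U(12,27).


Hyperplanes of U(12,27) are flats of rank 11.
In a uniform matroid, these are exactly the (11)-element subsets.
Count = C(27,11) = 13037895.

13037895


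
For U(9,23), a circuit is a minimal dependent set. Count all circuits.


In U(9,23), circuits are the (10)-element subsets.
Any set of 10 elements is dependent, and removing any one element gives
an independent set of size 9, so it is a minimal dependent set.
Number of circuits = (23 choose 10) = 1144066.

1144066


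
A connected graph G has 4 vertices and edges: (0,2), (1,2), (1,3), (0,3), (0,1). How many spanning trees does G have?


By Kirchhoff's matrix tree theorem, the number of spanning trees equals
the determinant of any cofactor of the Laplacian matrix L.
G has 4 vertices and 5 edges.
Computing the (3 x 3) cofactor determinant gives 8.

8


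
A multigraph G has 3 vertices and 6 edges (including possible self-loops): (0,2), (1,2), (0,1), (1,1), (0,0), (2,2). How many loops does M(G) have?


In a graphic matroid, a loop is a self-loop edge (u,u) with rank 0.
Examining all 6 edges for self-loops...
Self-loops found: (1,1), (0,0), (2,2)
Number of loops = 3.

3


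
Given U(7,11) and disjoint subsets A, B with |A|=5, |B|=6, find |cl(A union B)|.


|A union B| = 5 + 6 = 11 (disjoint).
In U(7,11), cl(S) = S if |S| < 7, else cl(S) = E.
Since 11 >= 7, cl(A union B) = E.
|cl(A union B)| = 11.

11


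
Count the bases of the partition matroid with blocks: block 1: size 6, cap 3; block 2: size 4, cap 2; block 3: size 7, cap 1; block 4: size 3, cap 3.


A basis picks exactly ci elements from block i.
Number of bases = product of C(|Si|, ci).
= C(6,3) * C(4,2) * C(7,1) * C(3,3)
= 20 * 6 * 7 * 1
= 840.

840


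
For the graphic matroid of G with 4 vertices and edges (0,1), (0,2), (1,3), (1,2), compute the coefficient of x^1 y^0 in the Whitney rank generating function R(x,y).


R(x,y) = sum over A in 2^E of x^(r(E)-r(A)) * y^(|A|-r(A)).
G has 4 vertices, 4 edges. r(E) = 3.
Enumerate all 2^4 = 16 subsets.
Count subsets with r(E)-r(A)=1 and |A|-r(A)=0: 6.

6


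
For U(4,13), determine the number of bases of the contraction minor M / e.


Contracting e from U(4,13) gives U(3,12).
Bases of U(3,12) = C(12,3) = 12! / (3! * 9!) = 220.

220


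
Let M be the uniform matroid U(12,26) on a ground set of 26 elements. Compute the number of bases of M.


Bases of U(12,26) are all 12-element subsets of the 26-element ground set.
Number of bases = C(26,12).
C(26,12) = 9657700.

9657700


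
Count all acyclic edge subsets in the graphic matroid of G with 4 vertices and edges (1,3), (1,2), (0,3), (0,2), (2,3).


An independent set in a graphic matroid is an acyclic edge subset.
G has 4 vertices and 5 edges.
Enumerate all 2^5 = 32 subsets, checking for acyclicity.
Total independent sets = 24.

24


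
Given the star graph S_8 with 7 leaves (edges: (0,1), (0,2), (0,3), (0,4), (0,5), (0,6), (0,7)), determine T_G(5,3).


A star on 8 vertices is a tree with 7 edges.
T(x,y) = x^(7) for any tree.
T(5,3) = 5^7 = 78125.

78125


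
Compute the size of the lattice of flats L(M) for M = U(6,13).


Flats of U(6,13): every subset of size < 6 is a flat, plus E itself.
Count = (13 choose 0) + (13 choose 1) + (13 choose 2) + (13 choose 3) + (13 choose 4) + (13 choose 5) + 1
     = 1 + 13 + 78 + 286 + 715 + 1287 + 1
     = 2381.

2381


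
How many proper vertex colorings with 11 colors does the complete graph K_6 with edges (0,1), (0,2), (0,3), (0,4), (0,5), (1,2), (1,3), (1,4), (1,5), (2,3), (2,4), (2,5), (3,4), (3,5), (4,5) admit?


P(K_6, k) = k(k-1)(k-2)...(k-5).
P(11) = (11) * (10) * (9) * (8) * (7) * (6) = 332640.

332640


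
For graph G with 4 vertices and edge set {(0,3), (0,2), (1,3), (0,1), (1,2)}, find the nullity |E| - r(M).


Cycle rank (nullity) = |E| - r(M) = |E| - (|V| - c).
|E| = 5, |V| = 4, c = 1.
Nullity = 5 - (4 - 1) = 5 - 3 = 2.

2


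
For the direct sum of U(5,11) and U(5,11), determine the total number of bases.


Bases of a direct sum M1 + M2: |B| = |B(M1)| * |B(M2)|.
|B(U(5,11))| = C(11,5) = 462.
|B(U(5,11))| = C(11,5) = 462.
Total bases = 462 * 462 = 213444.

213444


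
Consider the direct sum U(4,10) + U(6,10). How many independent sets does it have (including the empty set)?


For a direct sum, |I(M1+M2)| = |I(M1)| * |I(M2)|.
|I(U(4,10))| = sum C(10,k) for k=0..4 = 386.
|I(U(6,10))| = sum C(10,k) for k=0..6 = 848.
Total = 386 * 848 = 327328.

327328


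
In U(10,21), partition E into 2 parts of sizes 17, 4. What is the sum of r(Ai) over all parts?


r(Ai) = min(|Ai|, 10) for each part.
Sum = min(17,10) + min(4,10)
    = 10 + 4
    = 14.

14


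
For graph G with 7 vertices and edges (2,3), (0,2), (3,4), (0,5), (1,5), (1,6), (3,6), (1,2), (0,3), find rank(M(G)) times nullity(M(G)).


r(M) = |V| - c = 7 - 1 = 6.
nullity = |E| - r(M) = 9 - 6 = 3.
Product = 6 * 3 = 18.

18


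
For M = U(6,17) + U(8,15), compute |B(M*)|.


(M1+M2)* = M1* + M2*.
M1* = U(11,17), bases: C(17,11) = 12376.
M2* = U(7,15), bases: C(15,7) = 6435.
|B(M*)| = 12376 * 6435 = 79639560.

79639560


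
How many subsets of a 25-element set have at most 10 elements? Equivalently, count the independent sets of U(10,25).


Independent sets of U(10,25) are all subsets of size <= 10.
Count = C(25,0) + C(25,1) + C(25,2) + C(25,3) + C(25,4) + C(25,5) + C(25,6) + C(25,7) + C(25,8) + C(25,9) + C(25,10)
     = 1 + 25 + 300 + 2300 + 12650 + 53130 + 177100 + 480700 + 1081575 + 2042975 + 3268760
     = 7119516.

7119516


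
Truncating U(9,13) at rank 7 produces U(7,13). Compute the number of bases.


Truncating U(9,13) to rank 7 gives U(7,13).
Bases of U(7,13) are all 7-element subsets of 13 elements.
Number of bases = (13 choose 7) = 1716.

1716


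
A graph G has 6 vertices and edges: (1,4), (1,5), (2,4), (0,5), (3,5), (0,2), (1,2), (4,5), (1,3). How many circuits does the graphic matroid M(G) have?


A circuit in a graphic matroid = edge set of a simple cycle.
G has 6 vertices and 9 edges.
Enumerating all minimal edge subsets forming cycles...
Total circuits found: 12.

12


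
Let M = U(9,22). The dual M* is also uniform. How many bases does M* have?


The dual of U(r,n) is U(n-r, n) = U(13,22).
Bases of U(13,22) are all (13)-element subsets.
|B(M*)| = C(22,13) = 497420.

497420


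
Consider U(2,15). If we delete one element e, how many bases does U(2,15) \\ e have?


Deleting e from U(2,15) gives U(2,14) since n > r.
Bases of U(2,14) = C(14,2) = (14 * 13) / (1 * 2) = 91.

91


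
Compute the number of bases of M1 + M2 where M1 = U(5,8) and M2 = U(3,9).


Bases of a direct sum M1 + M2: |B| = |B(M1)| * |B(M2)|.
|B(U(5,8))| = C(8,5) = 56.
|B(U(3,9))| = C(9,3) = 84.
Total bases = 56 * 84 = 4704.

4704


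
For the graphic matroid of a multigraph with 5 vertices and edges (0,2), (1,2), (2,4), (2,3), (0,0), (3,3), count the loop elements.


In a graphic matroid, a loop is a self-loop edge (u,u) with rank 0.
Examining all 6 edges for self-loops...
Self-loops found: (0,0), (3,3)
Number of loops = 2.

2


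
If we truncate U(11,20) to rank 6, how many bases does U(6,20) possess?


Truncating U(11,20) to rank 6 gives U(6,20).
Bases of U(6,20) are all 6-element subsets of 20 elements.
Number of bases = C(20,6) = 20! / (6! * 14!) = 38760.

38760


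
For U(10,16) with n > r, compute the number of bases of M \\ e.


Deleting e from U(10,16) gives U(10,15) since n > r.
Bases of U(10,15) = C(15,10) = 3003.

3003


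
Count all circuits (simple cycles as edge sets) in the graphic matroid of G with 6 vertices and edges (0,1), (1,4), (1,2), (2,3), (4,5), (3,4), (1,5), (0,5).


A circuit in a graphic matroid = edge set of a simple cycle.
G has 6 vertices and 8 edges.
Enumerating all minimal edge subsets forming cycles...
Total circuits found: 6.

6


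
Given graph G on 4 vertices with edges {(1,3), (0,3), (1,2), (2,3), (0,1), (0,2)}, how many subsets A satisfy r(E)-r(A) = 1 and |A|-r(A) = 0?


R(x,y) = sum over A in 2^E of x^(r(E)-r(A)) * y^(|A|-r(A)).
G has 4 vertices, 6 edges. r(E) = 3.
Enumerate all 2^6 = 64 subsets.
Count subsets with r(E)-r(A)=1 and |A|-r(A)=0: 15.

15


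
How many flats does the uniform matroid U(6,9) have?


Flats of U(6,9): every subset of size < 6 is a flat, plus E itself.
Count = C(9,0) + C(9,1) + C(9,2) + C(9,3) + C(9,4) + C(9,5) + 1
     = 1 + 9 + 36 + 84 + 126 + 126 + 1
     = 383.

383


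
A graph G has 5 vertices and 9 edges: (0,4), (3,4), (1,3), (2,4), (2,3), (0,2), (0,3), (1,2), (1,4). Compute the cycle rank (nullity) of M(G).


Cycle rank (nullity) = |E| - r(M) = |E| - (|V| - c).
|E| = 9, |V| = 5, c = 1.
Nullity = 9 - (5 - 1) = 9 - 4 = 5.

5


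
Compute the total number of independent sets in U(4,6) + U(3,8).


For a direct sum, |I(M1+M2)| = |I(M1)| * |I(M2)|.
|I(U(4,6))| = sum C(6,k) for k=0..4 = 57.
|I(U(3,8))| = sum C(8,k) for k=0..3 = 93.
Total = 57 * 93 = 5301.

5301


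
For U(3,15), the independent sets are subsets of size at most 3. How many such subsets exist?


Independent sets of U(3,15) are all subsets of size <= 3.
Count = (15 choose 0) + (15 choose 1) + (15 choose 2) + (15 choose 3)
     = 1 + 15 + 105 + 455
     = 576.

576


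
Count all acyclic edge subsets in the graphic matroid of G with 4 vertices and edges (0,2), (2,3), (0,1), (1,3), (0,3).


An independent set in a graphic matroid is an acyclic edge subset.
G has 4 vertices and 5 edges.
Enumerate all 2^5 = 32 subsets, checking for acyclicity.
Total independent sets = 24.

24


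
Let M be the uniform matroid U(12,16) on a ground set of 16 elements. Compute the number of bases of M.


Bases of U(12,16) are all 12-element subsets of the 16-element ground set.
Number of bases = C(16,12).
C(16,12) = 1820.

1820


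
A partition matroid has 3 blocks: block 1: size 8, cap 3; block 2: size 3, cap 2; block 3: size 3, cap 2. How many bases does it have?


A basis picks exactly ci elements from block i.
Number of bases = product of C(|Si|, ci).
= C(8,3) * C(3,2) * C(3,2)
= 56 * 3 * 3
= 504.

504
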